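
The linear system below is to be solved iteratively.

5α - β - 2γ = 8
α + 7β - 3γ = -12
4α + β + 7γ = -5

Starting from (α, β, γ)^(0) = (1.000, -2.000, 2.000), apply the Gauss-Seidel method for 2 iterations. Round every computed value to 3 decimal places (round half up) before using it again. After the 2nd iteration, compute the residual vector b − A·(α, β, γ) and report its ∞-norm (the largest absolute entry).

2.835

Iteration 1:
  α = (8 - (-1)·-2.000 - (-2)·2.000) / (5) = 2.000
  β = (-12 - (1)·2.000 - (-3)·2.000) / (7) = -1.143
  γ = (-5 - (4)·2.000 - (1)·-1.143) / (7) = -1.694
Iteration 2:
  α = (8 - (-1)·-1.143 - (-2)·-1.694) / (5) = 0.694
  β = (-12 - (1)·0.694 - (-3)·-1.694) / (7) = -2.539
  γ = (-5 - (4)·0.694 - (1)·-2.539) / (7) = -0.748
Residual b − A·x = (0.495, 2.835, -0.001); ∞-norm = 2.835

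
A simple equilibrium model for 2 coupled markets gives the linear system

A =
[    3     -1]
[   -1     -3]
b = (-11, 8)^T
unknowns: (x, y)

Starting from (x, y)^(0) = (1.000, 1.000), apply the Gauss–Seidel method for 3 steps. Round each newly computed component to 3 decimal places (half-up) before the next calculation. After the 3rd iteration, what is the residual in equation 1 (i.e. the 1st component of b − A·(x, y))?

Iteration 1:
  x = (-11 - (-1)·1.000) / (3) = -3.333
  y = (8 - (-1)·-3.333) / (-3) = -1.556
Iteration 2:
  x = (-11 - (-1)·-1.556) / (3) = -4.185
  y = (8 - (-1)·-4.185) / (-3) = -1.272
Iteration 3:
  x = (-11 - (-1)·-1.272) / (3) = -4.091
  y = (8 - (-1)·-4.091) / (-3) = -1.303
Residual b − A·x = (-0.030, 0.000)

-0.030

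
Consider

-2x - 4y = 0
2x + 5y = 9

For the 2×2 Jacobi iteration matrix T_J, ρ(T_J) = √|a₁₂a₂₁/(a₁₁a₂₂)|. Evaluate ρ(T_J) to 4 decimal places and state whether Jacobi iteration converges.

0.8944

a₁₂a₂₁/(a₁₁a₂₂) = (-4)·(2) / ((-2)·(5)) = 0.800000
ρ = √|0.800000| = √0.800000 = 0.8944
ρ < 1, so Jacobi converges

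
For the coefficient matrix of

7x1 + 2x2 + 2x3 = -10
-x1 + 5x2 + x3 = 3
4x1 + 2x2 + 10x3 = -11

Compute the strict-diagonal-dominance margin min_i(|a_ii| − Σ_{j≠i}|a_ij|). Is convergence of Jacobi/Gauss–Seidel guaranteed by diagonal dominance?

row 1: |7| − (2+2) = 3
row 2: |5| − (1+1) = 3
row 3: |10| − (4+2) = 4
minimum over rows = 3 → strictly diagonally dominant (convergence guaranteed)

3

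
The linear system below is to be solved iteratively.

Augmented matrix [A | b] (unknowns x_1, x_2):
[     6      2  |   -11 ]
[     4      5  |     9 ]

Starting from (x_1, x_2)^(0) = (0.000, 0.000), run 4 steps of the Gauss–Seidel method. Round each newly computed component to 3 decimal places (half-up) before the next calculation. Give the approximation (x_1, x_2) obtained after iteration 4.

Iteration 1:
  x_1 = (-11 - (2)·0.000) / (6) = -1.833
  x_2 = (9 - (4)·-1.833) / (5) = 3.266
Iteration 2:
  x_1 = (-11 - (2)·3.266) / (6) = -2.922
  x_2 = (9 - (4)·-2.922) / (5) = 4.138
Iteration 3:
  x_1 = (-11 - (2)·4.138) / (6) = -3.213
  x_2 = (9 - (4)·-3.213) / (5) = 4.370
Iteration 4:
  x_1 = (-11 - (2)·4.370) / (6) = -3.290
  x_2 = (9 - (4)·-3.290) / (5) = 4.432

(-3.290, 4.432)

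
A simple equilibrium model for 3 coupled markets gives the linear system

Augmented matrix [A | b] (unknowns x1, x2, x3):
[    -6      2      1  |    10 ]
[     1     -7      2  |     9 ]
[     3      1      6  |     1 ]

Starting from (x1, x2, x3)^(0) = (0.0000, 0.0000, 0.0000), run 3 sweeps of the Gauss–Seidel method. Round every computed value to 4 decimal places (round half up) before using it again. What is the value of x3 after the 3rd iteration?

Iteration 1:
  x1 = (10 - (2)·0.0000 - (1)·0.0000) / (-6) = -1.6667
  x2 = (9 - (1)·-1.6667 - (2)·0.0000) / (-7) = -1.5238
  x3 = (1 - (3)·-1.6667 - (1)·-1.5238) / (6) = 1.2540
Iteration 2:
  x1 = (10 - (2)·-1.5238 - (1)·1.2540) / (-6) = -1.9656
  x2 = (9 - (1)·-1.9656 - (2)·1.2540) / (-7) = -1.2082
  x3 = (1 - (3)·-1.9656 - (1)·-1.2082) / (6) = 1.3508
Iteration 3:
  x1 = (10 - (2)·-1.2082 - (1)·1.3508) / (-6) = -1.8443
  x2 = (9 - (1)·-1.8443 - (2)·1.3508) / (-7) = -1.1632
  x3 = (1 - (3)·-1.8443 - (1)·-1.1632) / (6) = 1.2827

1.2827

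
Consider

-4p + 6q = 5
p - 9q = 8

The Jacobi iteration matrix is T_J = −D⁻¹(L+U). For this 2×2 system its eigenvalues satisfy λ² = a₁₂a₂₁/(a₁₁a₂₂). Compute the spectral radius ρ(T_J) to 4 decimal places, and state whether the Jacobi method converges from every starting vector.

a₁₂a₂₁/(a₁₁a₂₂) = (6)·(1) / ((-4)·(-9)) = 0.166667
ρ = √|0.166667| = √0.166667 = 0.4082
ρ < 1, so Jacobi converges

0.4082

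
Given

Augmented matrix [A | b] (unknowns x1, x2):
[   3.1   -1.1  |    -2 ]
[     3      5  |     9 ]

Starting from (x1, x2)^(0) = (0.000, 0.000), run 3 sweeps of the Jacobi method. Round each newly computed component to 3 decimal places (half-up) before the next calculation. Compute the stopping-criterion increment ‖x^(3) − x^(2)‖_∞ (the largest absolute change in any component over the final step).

Iteration 1:
  x1 = (-2 - (-1.1)·0.000) / (3.1) = -0.645
  x2 = (9 - (3)·0.000) / (5) = 1.800
Iteration 2:
  x1 = (-2 - (-1.1)·1.800) / (3.1) = -0.006
  x2 = (9 - (3)·-0.645) / (5) = 2.187
Iteration 3:
  x1 = (-2 - (-1.1)·2.187) / (3.1) = 0.131
  x2 = (9 - (3)·-0.006) / (5) = 1.804
Change: (0.137, -0.383) → max |·| = 0.383

0.383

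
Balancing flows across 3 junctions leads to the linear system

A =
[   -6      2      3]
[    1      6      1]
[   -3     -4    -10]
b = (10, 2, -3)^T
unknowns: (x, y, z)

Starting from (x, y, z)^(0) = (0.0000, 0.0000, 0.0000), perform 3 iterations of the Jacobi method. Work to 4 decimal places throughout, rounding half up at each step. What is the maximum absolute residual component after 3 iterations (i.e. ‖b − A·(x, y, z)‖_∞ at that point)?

0.7176

Iteration 1:
  x = (10 - (2)·0.0000 - (3)·0.0000) / (-6) = -1.6667
  y = (2 - (1)·0.0000 - (1)·0.0000) / (6) = 0.3333
  z = (-3 - (-3)·0.0000 - (-4)·0.0000) / (-10) = 0.3000
Iteration 2:
  x = (10 - (2)·0.3333 - (3)·0.3000) / (-6) = -1.4056
  y = (2 - (1)·-1.6667 - (1)·0.3000) / (6) = 0.5611
  z = (-3 - (-3)·-1.6667 - (-4)·0.3333) / (-10) = 0.6667
Iteration 3:
  x = (10 - (2)·0.5611 - (3)·0.6667) / (-6) = -1.1463
  y = (2 - (1)·-1.4056 - (1)·0.6667) / (6) = 0.4565
  z = (-3 - (-3)·-1.4056 - (-4)·0.5611) / (-10) = 0.4972
Residual b − A·x = (0.7176, -0.0899, 0.3591); ∞-norm = 0.7176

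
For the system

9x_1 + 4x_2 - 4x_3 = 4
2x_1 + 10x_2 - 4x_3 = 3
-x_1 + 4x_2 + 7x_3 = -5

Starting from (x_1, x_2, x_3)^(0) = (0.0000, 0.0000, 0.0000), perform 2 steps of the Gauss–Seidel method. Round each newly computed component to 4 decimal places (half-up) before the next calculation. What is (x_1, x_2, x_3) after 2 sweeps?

(0.0078, -0.0101, -0.7074)

Iteration 1:
  x_1 = (4 - (4)·0.0000 - (-4)·0.0000) / (9) = 0.4444
  x_2 = (3 - (2)·0.4444 - (-4)·0.0000) / (10) = 0.2111
  x_3 = (-5 - (-1)·0.4444 - (4)·0.2111) / (7) = -0.7714
Iteration 2:
  x_1 = (4 - (4)·0.2111 - (-4)·-0.7714) / (9) = 0.0078
  x_2 = (3 - (2)·0.0078 - (-4)·-0.7714) / (10) = -0.0101
  x_3 = (-5 - (-1)·0.0078 - (4)·-0.0101) / (7) = -0.7074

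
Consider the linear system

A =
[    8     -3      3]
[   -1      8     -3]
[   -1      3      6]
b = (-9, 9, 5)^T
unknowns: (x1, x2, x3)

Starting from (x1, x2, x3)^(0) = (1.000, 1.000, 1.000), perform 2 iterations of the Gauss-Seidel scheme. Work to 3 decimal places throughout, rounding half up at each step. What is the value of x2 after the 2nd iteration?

Iteration 1:
  x1 = (-9 - (-3)·1.000 - (3)·1.000) / (8) = -1.125
  x2 = (9 - (-1)·-1.125 - (-3)·1.000) / (8) = 1.359
  x3 = (5 - (-1)·-1.125 - (3)·1.359) / (6) = -0.034
Iteration 2:
  x1 = (-9 - (-3)·1.359 - (3)·-0.034) / (8) = -0.603
  x2 = (9 - (-1)·-0.603 - (-3)·-0.034) / (8) = 1.037
  x3 = (5 - (-1)·-0.603 - (3)·1.037) / (6) = 0.214

1.037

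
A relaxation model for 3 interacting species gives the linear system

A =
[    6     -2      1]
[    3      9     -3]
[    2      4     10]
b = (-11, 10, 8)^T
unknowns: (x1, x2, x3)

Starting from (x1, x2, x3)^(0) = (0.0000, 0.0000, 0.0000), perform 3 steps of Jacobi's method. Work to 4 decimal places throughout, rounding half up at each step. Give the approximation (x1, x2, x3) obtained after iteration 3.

Iteration 1:
  x1 = (-11 - (-2)·0.0000 - (1)·0.0000) / (6) = -1.8333
  x2 = (10 - (3)·0.0000 - (-3)·0.0000) / (9) = 1.1111
  x3 = (8 - (2)·0.0000 - (4)·0.0000) / (10) = 0.8000
Iteration 2:
  x1 = (-11 - (-2)·1.1111 - (1)·0.8000) / (6) = -1.5963
  x2 = (10 - (3)·-1.8333 - (-3)·0.8000) / (9) = 1.9889
  x3 = (8 - (2)·-1.8333 - (4)·1.1111) / (10) = 0.7222
Iteration 3:
  x1 = (-11 - (-2)·1.9889 - (1)·0.7222) / (6) = -1.2907
  x2 = (10 - (3)·-1.5963 - (-3)·0.7222) / (9) = 1.8839
  x3 = (8 - (2)·-1.5963 - (4)·1.9889) / (10) = 0.3237

(-1.2907, 1.8839, 0.3237)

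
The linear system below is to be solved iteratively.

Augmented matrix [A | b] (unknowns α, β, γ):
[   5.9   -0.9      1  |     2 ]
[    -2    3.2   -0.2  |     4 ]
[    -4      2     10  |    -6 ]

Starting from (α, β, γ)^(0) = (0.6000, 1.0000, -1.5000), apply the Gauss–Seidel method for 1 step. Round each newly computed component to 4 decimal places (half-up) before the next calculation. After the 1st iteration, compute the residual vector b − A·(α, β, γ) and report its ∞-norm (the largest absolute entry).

0.3139

Iteration 1:
  α = (2 - (-0.9)·1.0000 - (1)·-1.5000) / (5.9) = 0.7458
  β = (4 - (-2)·0.7458 - (-0.2)·-1.5000) / (3.2) = 1.6224
  γ = (-6 - (-4)·0.7458 - (2)·1.6224) / (10) = -0.6262
Residual b − A·x = (-0.3139, 0.1747, 0.0004); ∞-norm = 0.3139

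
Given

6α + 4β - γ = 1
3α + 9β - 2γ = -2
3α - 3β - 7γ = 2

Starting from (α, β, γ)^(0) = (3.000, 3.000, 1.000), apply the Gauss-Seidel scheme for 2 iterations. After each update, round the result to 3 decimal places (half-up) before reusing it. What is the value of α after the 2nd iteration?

Iteration 1:
  α = (1 - (4)·3.000 - (-1)·1.000) / (6) = -1.667
  β = (-2 - (3)·-1.667 - (-2)·1.000) / (9) = 0.556
  γ = (2 - (3)·-1.667 - (-3)·0.556) / (-7) = -1.238
Iteration 2:
  α = (1 - (4)·0.556 - (-1)·-1.238) / (6) = -0.410
  β = (-2 - (3)·-0.410 - (-2)·-1.238) / (9) = -0.361
  γ = (2 - (3)·-0.410 - (-3)·-0.361) / (-7) = -0.307

-0.410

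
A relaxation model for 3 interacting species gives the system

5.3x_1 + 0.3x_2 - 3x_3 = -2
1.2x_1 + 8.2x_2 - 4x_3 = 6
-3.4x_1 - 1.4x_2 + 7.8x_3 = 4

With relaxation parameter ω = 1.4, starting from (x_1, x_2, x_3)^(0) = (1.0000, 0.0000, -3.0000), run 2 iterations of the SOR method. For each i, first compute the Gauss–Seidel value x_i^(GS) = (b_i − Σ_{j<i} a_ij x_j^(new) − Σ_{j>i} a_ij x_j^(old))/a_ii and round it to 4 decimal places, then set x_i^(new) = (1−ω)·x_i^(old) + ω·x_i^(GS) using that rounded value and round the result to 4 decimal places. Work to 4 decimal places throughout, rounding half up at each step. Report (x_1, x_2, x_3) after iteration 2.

Iteration 1:
  x_1: GS value = (-2 - (0.3)·0.0000 - (-3)·-3.0000) / (5.3) = -2.0755;  x_1 ← (1−ω)·1.0000 + ω·-2.0755 = -3.3057
  x_2: GS value = (6 - (1.2)·-3.3057 - (-4)·-3.0000) / (8.2) = -0.2479;  x_2 ← (1−ω)·0.0000 + ω·-0.2479 = -0.3471
  x_3: GS value = (4 - (-3.4)·-3.3057 - (-1.4)·-0.3471) / (7.8) = -0.9904;  x_3 ← (1−ω)·-3.0000 + ω·-0.9904 = -0.1866
Iteration 2:
  x_1: GS value = (-2 - (0.3)·-0.3471 - (-3)·-0.1866) / (5.3) = -0.4633;  x_1 ← (1−ω)·-3.3057 + ω·-0.4633 = 0.6737
  x_2: GS value = (6 - (1.2)·0.6737 - (-4)·-0.1866) / (8.2) = 0.5421;  x_2 ← (1−ω)·-0.3471 + ω·0.5421 = 0.8978
  x_3: GS value = (4 - (-3.4)·0.6737 - (-1.4)·0.8978) / (7.8) = 0.9676;  x_3 ← (1−ω)·-0.1866 + ω·0.9676 = 1.4293

(0.6737, 0.8978, 1.4293)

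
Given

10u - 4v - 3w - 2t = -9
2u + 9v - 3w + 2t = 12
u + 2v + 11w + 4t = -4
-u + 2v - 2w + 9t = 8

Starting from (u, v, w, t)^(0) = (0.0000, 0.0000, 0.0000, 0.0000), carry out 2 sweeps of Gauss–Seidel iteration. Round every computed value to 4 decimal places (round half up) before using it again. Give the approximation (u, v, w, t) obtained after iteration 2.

Iteration 1:
  u = (-9 - (-4)·0.0000 - (-3)·0.0000 - (-2)·0.0000) / (10) = -0.9000
  v = (12 - (2)·-0.9000 - (-3)·0.0000 - (2)·0.0000) / (9) = 1.5333
  w = (-4 - (1)·-0.9000 - (2)·1.5333 - (4)·0.0000) / (11) = -0.5606
  t = (8 - (-1)·-0.9000 - (2)·1.5333 - (-2)·-0.5606) / (9) = 0.3236
Iteration 2:
  u = (-9 - (-4)·1.5333 - (-3)·-0.5606 - (-2)·0.3236) / (10) = -0.3901
  v = (12 - (2)·-0.3901 - (-3)·-0.5606 - (2)·0.3236) / (9) = 1.1612
  w = (-4 - (1)·-0.3901 - (2)·1.1612 - (4)·0.3236) / (11) = -0.6570
  t = (8 - (-1)·-0.3901 - (2)·1.1612 - (-2)·-0.6570) / (9) = 0.4415

(-0.3901, 1.1612, -0.6570, 0.4415)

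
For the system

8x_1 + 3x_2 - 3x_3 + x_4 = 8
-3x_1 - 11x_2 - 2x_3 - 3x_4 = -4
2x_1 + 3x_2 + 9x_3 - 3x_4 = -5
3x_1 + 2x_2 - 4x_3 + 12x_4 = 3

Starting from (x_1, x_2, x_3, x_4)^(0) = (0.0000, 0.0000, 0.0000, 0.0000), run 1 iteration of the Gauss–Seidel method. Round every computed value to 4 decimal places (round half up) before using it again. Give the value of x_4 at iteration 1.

-0.2845

Iteration 1:
  x_1 = (8 - (3)·0.0000 - (-3)·0.0000 - (1)·0.0000) / (8) = 1.0000
  x_2 = (-4 - (-3)·1.0000 - (-2)·0.0000 - (-3)·0.0000) / (-11) = 0.0909
  x_3 = (-5 - (2)·1.0000 - (3)·0.0909 - (-3)·0.0000) / (9) = -0.8081
  x_4 = (3 - (3)·1.0000 - (2)·0.0909 - (-4)·-0.8081) / (12) = -0.2845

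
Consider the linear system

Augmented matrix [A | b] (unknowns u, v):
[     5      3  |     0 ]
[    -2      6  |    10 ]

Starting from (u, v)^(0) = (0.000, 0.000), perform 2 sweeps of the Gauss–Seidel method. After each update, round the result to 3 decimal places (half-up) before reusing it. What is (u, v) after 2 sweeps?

Iteration 1:
  u = (0 - (3)·0.000) / (5) = 0.000
  v = (10 - (-2)·0.000) / (6) = 1.667
Iteration 2:
  u = (0 - (3)·1.667) / (5) = -1.000
  v = (10 - (-2)·-1.000) / (6) = 1.333

(-1.000, 1.333)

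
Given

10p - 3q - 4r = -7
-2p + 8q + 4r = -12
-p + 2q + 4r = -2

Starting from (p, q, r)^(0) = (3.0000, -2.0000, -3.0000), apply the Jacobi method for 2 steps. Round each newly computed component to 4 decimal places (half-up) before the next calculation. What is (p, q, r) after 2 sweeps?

(0.0250, -2.7500, -1.5000)

Iteration 1:
  p = (-7 - (-3)·-2.0000 - (-4)·-3.0000) / (10) = -2.5000
  q = (-12 - (-2)·3.0000 - (4)·-3.0000) / (8) = 0.7500
  r = (-2 - (-1)·3.0000 - (2)·-2.0000) / (4) = 1.2500
Iteration 2:
  p = (-7 - (-3)·0.7500 - (-4)·1.2500) / (10) = 0.0250
  q = (-12 - (-2)·-2.5000 - (4)·1.2500) / (8) = -2.7500
  r = (-2 - (-1)·-2.5000 - (2)·0.7500) / (4) = -1.5000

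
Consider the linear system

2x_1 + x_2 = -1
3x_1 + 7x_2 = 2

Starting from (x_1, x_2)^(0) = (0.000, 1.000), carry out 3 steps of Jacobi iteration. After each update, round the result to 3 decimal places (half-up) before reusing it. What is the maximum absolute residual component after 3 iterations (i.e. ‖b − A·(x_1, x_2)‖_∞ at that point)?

Iteration 1:
  x_1 = (-1 - (1)·1.000) / (2) = -1.000
  x_2 = (2 - (3)·0.000) / (7) = 0.286
Iteration 2:
  x_1 = (-1 - (1)·0.286) / (2) = -0.643
  x_2 = (2 - (3)·-1.000) / (7) = 0.714
Iteration 3:
  x_1 = (-1 - (1)·0.714) / (2) = -0.857
  x_2 = (2 - (3)·-0.643) / (7) = 0.561
Residual b − A·x = (0.153, 0.644); ∞-norm = 0.644

0.644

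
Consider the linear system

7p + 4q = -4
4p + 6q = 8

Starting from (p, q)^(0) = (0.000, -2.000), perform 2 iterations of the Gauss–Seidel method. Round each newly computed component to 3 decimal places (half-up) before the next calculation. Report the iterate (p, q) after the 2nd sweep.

(-1.116, 2.077)

Iteration 1:
  p = (-4 - (4)·-2.000) / (7) = 0.571
  q = (8 - (4)·0.571) / (6) = 0.953
Iteration 2:
  p = (-4 - (4)·0.953) / (7) = -1.116
  q = (8 - (4)·-1.116) / (6) = 2.077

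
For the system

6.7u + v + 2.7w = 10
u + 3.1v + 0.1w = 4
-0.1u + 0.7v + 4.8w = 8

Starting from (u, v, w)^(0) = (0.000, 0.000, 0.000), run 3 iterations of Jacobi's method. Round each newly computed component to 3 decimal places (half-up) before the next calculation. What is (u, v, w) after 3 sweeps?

(0.771, 1.039, 1.570)

Iteration 1:
  u = (10 - (1)·0.000 - (2.7)·0.000) / (6.7) = 1.493
  v = (4 - (1)·0.000 - (0.1)·0.000) / (3.1) = 1.290
  w = (8 - (-0.1)·0.000 - (0.7)·0.000) / (4.8) = 1.667
Iteration 2:
  u = (10 - (1)·1.290 - (2.7)·1.667) / (6.7) = 0.628
  v = (4 - (1)·1.493 - (0.1)·1.667) / (3.1) = 0.755
  w = (8 - (-0.1)·1.493 - (0.7)·1.290) / (4.8) = 1.510
Iteration 3:
  u = (10 - (1)·0.755 - (2.7)·1.510) / (6.7) = 0.771
  v = (4 - (1)·0.628 - (0.1)·1.510) / (3.1) = 1.039
  w = (8 - (-0.1)·0.628 - (0.7)·0.755) / (4.8) = 1.570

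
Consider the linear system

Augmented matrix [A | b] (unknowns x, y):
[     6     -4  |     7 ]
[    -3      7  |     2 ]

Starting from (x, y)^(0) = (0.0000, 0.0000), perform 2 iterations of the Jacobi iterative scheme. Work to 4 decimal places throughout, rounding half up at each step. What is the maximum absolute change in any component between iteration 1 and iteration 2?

Iteration 1:
  x = (7 - (-4)·0.0000) / (6) = 1.1667
  y = (2 - (-3)·0.0000) / (7) = 0.2857
Iteration 2:
  x = (7 - (-4)·0.2857) / (6) = 1.3571
  y = (2 - (-3)·1.1667) / (7) = 0.7857
Change: (0.1904, 0.5000) → max |·| = 0.5000

0.5000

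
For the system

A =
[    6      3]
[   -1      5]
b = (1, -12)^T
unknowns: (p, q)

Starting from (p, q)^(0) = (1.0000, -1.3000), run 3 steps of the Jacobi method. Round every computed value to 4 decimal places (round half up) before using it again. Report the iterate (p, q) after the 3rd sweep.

Iteration 1:
  p = (1 - (3)·-1.3000) / (6) = 0.8167
  q = (-12 - (-1)·1.0000) / (5) = -2.2000
Iteration 2:
  p = (1 - (3)·-2.2000) / (6) = 1.2667
  q = (-12 - (-1)·0.8167) / (5) = -2.2367
Iteration 3:
  p = (1 - (3)·-2.2367) / (6) = 1.2850
  q = (-12 - (-1)·1.2667) / (5) = -2.1467

(1.2850, -2.1467)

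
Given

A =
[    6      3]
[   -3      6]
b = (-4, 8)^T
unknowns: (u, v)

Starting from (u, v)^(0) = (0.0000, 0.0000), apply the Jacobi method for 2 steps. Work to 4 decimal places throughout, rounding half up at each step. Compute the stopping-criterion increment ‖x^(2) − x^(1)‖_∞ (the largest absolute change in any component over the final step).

0.6666

Iteration 1:
  u = (-4 - (3)·0.0000) / (6) = -0.6667
  v = (8 - (-3)·0.0000) / (6) = 1.3333
Iteration 2:
  u = (-4 - (3)·1.3333) / (6) = -1.3333
  v = (8 - (-3)·-0.6667) / (6) = 1.0000
Change: (-0.6666, -0.3333) → max |·| = 0.6666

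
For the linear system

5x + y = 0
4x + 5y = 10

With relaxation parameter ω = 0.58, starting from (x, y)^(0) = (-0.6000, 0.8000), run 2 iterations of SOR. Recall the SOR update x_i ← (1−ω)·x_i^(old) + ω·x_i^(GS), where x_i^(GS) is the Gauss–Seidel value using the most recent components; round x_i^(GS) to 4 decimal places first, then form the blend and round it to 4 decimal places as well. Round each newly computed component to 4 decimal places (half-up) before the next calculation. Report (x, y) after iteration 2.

Iteration 1:
  x: GS value = (0 - (1)·0.8000) / (5) = -0.1600;  x ← (1−ω)·-0.6000 + ω·-0.1600 = -0.3448
  y: GS value = (10 - (4)·-0.3448) / (5) = 2.2758;  y ← (1−ω)·0.8000 + ω·2.2758 = 1.6560
Iteration 2:
  x: GS value = (0 - (1)·1.6560) / (5) = -0.3312;  x ← (1−ω)·-0.3448 + ω·-0.3312 = -0.3369
  y: GS value = (10 - (4)·-0.3369) / (5) = 2.2695;  y ← (1−ω)·1.6560 + ω·2.2695 = 2.0118

(-0.3369, 2.0118)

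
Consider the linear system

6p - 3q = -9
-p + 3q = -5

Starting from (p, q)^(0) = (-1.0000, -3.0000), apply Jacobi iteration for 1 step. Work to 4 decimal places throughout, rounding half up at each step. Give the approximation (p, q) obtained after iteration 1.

Iteration 1:
  p = (-9 - (-3)·-3.0000) / (6) = -3.0000
  q = (-5 - (-1)·-1.0000) / (3) = -2.0000

(-3.0000, -2.0000)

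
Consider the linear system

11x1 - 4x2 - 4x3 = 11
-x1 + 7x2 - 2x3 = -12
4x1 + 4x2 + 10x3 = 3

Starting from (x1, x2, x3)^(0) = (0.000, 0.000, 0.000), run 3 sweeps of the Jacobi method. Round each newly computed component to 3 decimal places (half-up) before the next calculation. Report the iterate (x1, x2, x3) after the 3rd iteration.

Iteration 1:
  x1 = (11 - (-4)·0.000 - (-4)·0.000) / (11) = 1.000
  x2 = (-12 - (-1)·0.000 - (-2)·0.000) / (7) = -1.714
  x3 = (3 - (4)·0.000 - (4)·0.000) / (10) = 0.300
Iteration 2:
  x1 = (11 - (-4)·-1.714 - (-4)·0.300) / (11) = 0.486
  x2 = (-12 - (-1)·1.000 - (-2)·0.300) / (7) = -1.486
  x3 = (3 - (4)·1.000 - (4)·-1.714) / (10) = 0.586
Iteration 3:
  x1 = (11 - (-4)·-1.486 - (-4)·0.586) / (11) = 0.673
  x2 = (-12 - (-1)·0.486 - (-2)·0.586) / (7) = -1.477
  x3 = (3 - (4)·0.486 - (4)·-1.486) / (10) = 0.700

(0.673, -1.477, 0.700)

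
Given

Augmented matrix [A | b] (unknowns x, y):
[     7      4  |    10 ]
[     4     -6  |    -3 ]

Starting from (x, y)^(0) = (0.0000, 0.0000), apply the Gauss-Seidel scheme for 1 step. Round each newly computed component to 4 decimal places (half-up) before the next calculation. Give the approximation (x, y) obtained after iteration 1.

(1.4286, 1.4524)

Iteration 1:
  x = (10 - (4)·0.0000) / (7) = 1.4286
  y = (-3 - (4)·1.4286) / (-6) = 1.4524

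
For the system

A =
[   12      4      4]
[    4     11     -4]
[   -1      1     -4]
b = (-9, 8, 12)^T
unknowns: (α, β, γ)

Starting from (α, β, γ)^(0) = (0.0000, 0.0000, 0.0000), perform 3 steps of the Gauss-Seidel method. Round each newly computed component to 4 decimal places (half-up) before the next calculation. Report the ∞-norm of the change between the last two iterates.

0.5106

Iteration 1:
  α = (-9 - (4)·0.0000 - (4)·0.0000) / (12) = -0.7500
  β = (8 - (4)·-0.7500 - (-4)·0.0000) / (11) = 1.0000
  γ = (12 - (-1)·-0.7500 - (1)·1.0000) / (-4) = -2.5625
Iteration 2:
  α = (-9 - (4)·1.0000 - (4)·-2.5625) / (12) = -0.2292
  β = (8 - (4)·-0.2292 - (-4)·-2.5625) / (11) = -0.1212
  γ = (12 - (-1)·-0.2292 - (1)·-0.1212) / (-4) = -2.9730
Iteration 3:
  α = (-9 - (4)·-0.1212 - (4)·-2.9730) / (12) = 0.2814
  β = (8 - (4)·0.2814 - (-4)·-2.9730) / (11) = -0.4561
  γ = (12 - (-1)·0.2814 - (1)·-0.4561) / (-4) = -3.1844
Change: (0.5106, -0.3349, -0.2114) → max |·| = 0.5106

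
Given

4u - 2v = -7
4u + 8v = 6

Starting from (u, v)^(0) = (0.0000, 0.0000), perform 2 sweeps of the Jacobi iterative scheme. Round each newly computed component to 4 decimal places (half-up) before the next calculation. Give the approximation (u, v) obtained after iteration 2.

(-1.3750, 1.6250)

Iteration 1:
  u = (-7 - (-2)·0.0000) / (4) = -1.7500
  v = (6 - (4)·0.0000) / (8) = 0.7500
Iteration 2:
  u = (-7 - (-2)·0.7500) / (4) = -1.3750
  v = (6 - (4)·-1.7500) / (8) = 1.6250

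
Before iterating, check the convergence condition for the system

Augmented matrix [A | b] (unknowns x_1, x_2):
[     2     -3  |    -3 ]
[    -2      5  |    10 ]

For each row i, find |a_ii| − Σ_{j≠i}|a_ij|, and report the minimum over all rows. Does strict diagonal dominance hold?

row 1: |2| − (3) = -1
row 2: |5| − (2) = 3
minimum over rows = -1 → not strictly diagonally dominant

-1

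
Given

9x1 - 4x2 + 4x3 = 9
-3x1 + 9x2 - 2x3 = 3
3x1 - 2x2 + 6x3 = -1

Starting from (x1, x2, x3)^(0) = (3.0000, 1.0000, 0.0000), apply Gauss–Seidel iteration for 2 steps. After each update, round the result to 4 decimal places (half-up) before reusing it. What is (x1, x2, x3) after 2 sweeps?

(1.6365, 0.7417, -0.7377)

Iteration 1:
  x1 = (9 - (-4)·1.0000 - (4)·0.0000) / (9) = 1.4444
  x2 = (3 - (-3)·1.4444 - (-2)·0.0000) / (9) = 0.8148
  x3 = (-1 - (3)·1.4444 - (-2)·0.8148) / (6) = -0.6173
Iteration 2:
  x1 = (9 - (-4)·0.8148 - (4)·-0.6173) / (9) = 1.6365
  x2 = (3 - (-3)·1.6365 - (-2)·-0.6173) / (9) = 0.7417
  x3 = (-1 - (3)·1.6365 - (-2)·0.7417) / (6) = -0.7377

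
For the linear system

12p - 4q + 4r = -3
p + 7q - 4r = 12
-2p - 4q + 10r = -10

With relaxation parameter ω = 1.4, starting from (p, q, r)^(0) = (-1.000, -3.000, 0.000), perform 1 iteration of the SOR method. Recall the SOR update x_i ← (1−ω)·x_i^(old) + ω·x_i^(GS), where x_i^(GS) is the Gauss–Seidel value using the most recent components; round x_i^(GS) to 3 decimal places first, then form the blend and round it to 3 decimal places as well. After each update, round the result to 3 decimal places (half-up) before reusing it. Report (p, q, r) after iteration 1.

(-1.350, 3.870, 0.389)

Iteration 1:
  p: GS value = (-3 - (-4)·-3.000 - (4)·0.000) / (12) = -1.250;  p ← (1−ω)·-1.000 + ω·-1.250 = -1.350
  q: GS value = (12 - (1)·-1.350 - (-4)·0.000) / (7) = 1.907;  q ← (1−ω)·-3.000 + ω·1.907 = 3.870
  r: GS value = (-10 - (-2)·-1.350 - (-4)·3.870) / (10) = 0.278;  r ← (1−ω)·0.000 + ω·0.278 = 0.389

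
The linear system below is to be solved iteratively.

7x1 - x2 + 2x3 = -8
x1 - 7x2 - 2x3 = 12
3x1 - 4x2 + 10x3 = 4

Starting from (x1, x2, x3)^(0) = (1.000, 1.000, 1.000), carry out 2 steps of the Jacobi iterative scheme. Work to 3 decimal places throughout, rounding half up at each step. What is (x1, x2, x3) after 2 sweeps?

(-1.551, -2.041, 0.043)

Iteration 1:
  x1 = (-8 - (-1)·1.000 - (2)·1.000) / (7) = -1.286
  x2 = (12 - (1)·1.000 - (-2)·1.000) / (-7) = -1.857
  x3 = (4 - (3)·1.000 - (-4)·1.000) / (10) = 0.500
Iteration 2:
  x1 = (-8 - (-1)·-1.857 - (2)·0.500) / (7) = -1.551
  x2 = (12 - (1)·-1.286 - (-2)·0.500) / (-7) = -2.041
  x3 = (4 - (3)·-1.286 - (-4)·-1.857) / (10) = 0.043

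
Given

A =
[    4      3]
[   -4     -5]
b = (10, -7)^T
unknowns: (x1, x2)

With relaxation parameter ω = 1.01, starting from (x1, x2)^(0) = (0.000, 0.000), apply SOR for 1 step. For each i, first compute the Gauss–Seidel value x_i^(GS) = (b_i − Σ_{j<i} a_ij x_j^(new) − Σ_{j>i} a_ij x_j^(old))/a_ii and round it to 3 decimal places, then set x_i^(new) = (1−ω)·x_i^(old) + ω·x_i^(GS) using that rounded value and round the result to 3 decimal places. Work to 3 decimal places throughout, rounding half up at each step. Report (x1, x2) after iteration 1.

(2.525, -0.626)

Iteration 1:
  x1: GS value = (10 - (3)·0.000) / (4) = 2.500;  x1 ← (1−ω)·0.000 + ω·2.500 = 2.525
  x2: GS value = (-7 - (-4)·2.525) / (-5) = -0.620;  x2 ← (1−ω)·0.000 + ω·-0.620 = -0.626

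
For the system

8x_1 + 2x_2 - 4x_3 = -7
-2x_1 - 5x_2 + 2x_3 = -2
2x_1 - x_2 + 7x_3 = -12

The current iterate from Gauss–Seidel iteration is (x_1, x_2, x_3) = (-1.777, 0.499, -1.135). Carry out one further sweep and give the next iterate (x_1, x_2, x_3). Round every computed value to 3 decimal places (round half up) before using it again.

One sweep:
  x_1 = (-7 - (2)·0.499 - (-4)·-1.135) / (8) = -1.567
  x_2 = (-2 - (-2)·-1.567 - (2)·-1.135) / (-5) = 0.573
  x_3 = (-12 - (2)·-1.567 - (-1)·0.573) / (7) = -1.185

(-1.567, 0.573, -1.185)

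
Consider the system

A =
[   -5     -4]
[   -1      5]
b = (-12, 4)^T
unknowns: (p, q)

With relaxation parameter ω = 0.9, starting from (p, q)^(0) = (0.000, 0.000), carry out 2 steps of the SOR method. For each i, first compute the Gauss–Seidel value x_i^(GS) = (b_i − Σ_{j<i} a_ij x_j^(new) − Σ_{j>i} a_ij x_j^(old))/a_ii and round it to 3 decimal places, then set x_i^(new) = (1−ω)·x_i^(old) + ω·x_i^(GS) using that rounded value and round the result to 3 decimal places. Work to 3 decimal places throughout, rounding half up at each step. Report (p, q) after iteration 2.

Iteration 1:
  p: GS value = (-12 - (-4)·0.000) / (-5) = 2.400;  p ← (1−ω)·0.000 + ω·2.400 = 2.160
  q: GS value = (4 - (-1)·2.160) / (5) = 1.232;  q ← (1−ω)·0.000 + ω·1.232 = 1.109
Iteration 2:
  p: GS value = (-12 - (-4)·1.109) / (-5) = 1.513;  p ← (1−ω)·2.160 + ω·1.513 = 1.578
  q: GS value = (4 - (-1)·1.578) / (5) = 1.116;  q ← (1−ω)·1.109 + ω·1.116 = 1.115

(1.578, 1.115)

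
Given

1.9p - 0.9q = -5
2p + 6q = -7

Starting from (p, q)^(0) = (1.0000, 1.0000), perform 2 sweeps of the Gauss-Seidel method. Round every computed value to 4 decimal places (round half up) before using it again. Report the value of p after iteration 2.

Iteration 1:
  p = (-5 - (-0.9)·1.0000) / (1.9) = -2.1579
  q = (-7 - (2)·-2.1579) / (6) = -0.4474
Iteration 2:
  p = (-5 - (-0.9)·-0.4474) / (1.9) = -2.8435
  q = (-7 - (2)·-2.8435) / (6) = -0.2188

-2.8435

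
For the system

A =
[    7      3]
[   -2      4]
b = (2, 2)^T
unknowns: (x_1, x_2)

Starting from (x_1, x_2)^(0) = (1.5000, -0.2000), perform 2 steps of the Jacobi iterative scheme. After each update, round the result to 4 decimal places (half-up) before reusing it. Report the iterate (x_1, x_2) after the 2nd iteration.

(-0.2500, 0.6857)

Iteration 1:
  x_1 = (2 - (3)·-0.2000) / (7) = 0.3714
  x_2 = (2 - (-2)·1.5000) / (4) = 1.2500
Iteration 2:
  x_1 = (2 - (3)·1.2500) / (7) = -0.2500
  x_2 = (2 - (-2)·0.3714) / (4) = 0.6857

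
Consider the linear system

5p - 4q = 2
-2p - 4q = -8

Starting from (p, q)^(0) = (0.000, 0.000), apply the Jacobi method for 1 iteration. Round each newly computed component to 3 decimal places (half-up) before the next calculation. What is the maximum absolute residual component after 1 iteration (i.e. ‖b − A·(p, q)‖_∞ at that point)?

8.000

Iteration 1:
  p = (2 - (-4)·0.000) / (5) = 0.400
  q = (-8 - (-2)·0.000) / (-4) = 2.000
Residual b − A·x = (8.000, 0.800); ∞-norm = 8.000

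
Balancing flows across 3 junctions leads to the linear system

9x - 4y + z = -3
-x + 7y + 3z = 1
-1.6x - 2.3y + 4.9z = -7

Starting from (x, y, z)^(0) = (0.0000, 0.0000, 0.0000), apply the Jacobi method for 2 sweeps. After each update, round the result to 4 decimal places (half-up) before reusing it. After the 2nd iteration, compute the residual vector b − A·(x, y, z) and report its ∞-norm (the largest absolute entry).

Iteration 1:
  x = (-3 - (-4)·0.0000 - (1)·0.0000) / (9) = -0.3333
  y = (1 - (-1)·0.0000 - (3)·0.0000) / (7) = 0.1429
  z = (-7 - (-1.6)·0.0000 - (-2.3)·0.0000) / (4.9) = -1.4286
Iteration 2:
  x = (-3 - (-4)·0.1429 - (1)·-1.4286) / (9) = -0.1111
  y = (1 - (-1)·-0.3333 - (3)·-1.4286) / (7) = 0.7075
  z = (-7 - (-1.6)·-0.3333 - (-2.3)·0.1429) / (4.9) = -1.4703
Residual b − A·x = (2.3002, 0.3473, 1.6540); ∞-norm = 2.3002

2.3002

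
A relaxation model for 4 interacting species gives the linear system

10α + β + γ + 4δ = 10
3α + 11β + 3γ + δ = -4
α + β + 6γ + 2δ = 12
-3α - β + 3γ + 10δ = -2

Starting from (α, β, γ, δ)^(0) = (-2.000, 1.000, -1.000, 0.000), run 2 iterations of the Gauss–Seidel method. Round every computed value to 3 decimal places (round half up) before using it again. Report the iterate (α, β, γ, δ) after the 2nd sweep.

(1.049, -1.120, 2.180, -0.651)

Iteration 1:
  α = (10 - (1)·1.000 - (1)·-1.000 - (4)·0.000) / (10) = 1.000
  β = (-4 - (3)·1.000 - (3)·-1.000 - (1)·0.000) / (11) = -0.364
  γ = (12 - (1)·1.000 - (1)·-0.364 - (2)·0.000) / (6) = 1.894
  δ = (-2 - (-3)·1.000 - (-1)·-0.364 - (3)·1.894) / (10) = -0.505
Iteration 2:
  α = (10 - (1)·-0.364 - (1)·1.894 - (4)·-0.505) / (10) = 1.049
  β = (-4 - (3)·1.049 - (3)·1.894 - (1)·-0.505) / (11) = -1.120
  γ = (12 - (1)·1.049 - (1)·-1.120 - (2)·-0.505) / (6) = 2.180
  δ = (-2 - (-3)·1.049 - (-1)·-1.120 - (3)·2.180) / (10) = -0.651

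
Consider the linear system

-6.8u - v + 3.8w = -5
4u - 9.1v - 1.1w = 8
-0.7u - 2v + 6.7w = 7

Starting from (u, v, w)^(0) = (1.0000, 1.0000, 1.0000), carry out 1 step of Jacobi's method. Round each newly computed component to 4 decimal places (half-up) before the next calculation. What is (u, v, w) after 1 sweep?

Iteration 1:
  u = (-5 - (-1)·1.0000 - (3.8)·1.0000) / (-6.8) = 1.1471
  v = (8 - (4)·1.0000 - (-1.1)·1.0000) / (-9.1) = -0.5604
  w = (7 - (-0.7)·1.0000 - (-2)·1.0000) / (6.7) = 1.4478

(1.1471, -0.5604, 1.4478)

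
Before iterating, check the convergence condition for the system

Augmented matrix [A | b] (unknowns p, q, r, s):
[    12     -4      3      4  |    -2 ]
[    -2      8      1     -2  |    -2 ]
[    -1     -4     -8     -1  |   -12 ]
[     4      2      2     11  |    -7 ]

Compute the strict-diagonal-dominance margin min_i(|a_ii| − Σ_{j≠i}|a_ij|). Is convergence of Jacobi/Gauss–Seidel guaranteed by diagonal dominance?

row 1: |12| − (4+3+4) = 1
row 2: |8| − (2+1+2) = 3
row 3: |-8| − (1+4+1) = 2
row 4: |11| − (4+2+2) = 3
minimum over rows = 1 → strictly diagonally dominant (convergence guaranteed)

1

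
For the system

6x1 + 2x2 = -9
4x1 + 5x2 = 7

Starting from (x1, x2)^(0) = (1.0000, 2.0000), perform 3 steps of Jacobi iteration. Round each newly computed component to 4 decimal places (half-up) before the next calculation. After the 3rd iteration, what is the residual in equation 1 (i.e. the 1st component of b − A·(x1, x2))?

0.7470

Iteration 1:
  x1 = (-9 - (2)·2.0000) / (6) = -2.1667
  x2 = (7 - (4)·1.0000) / (5) = 0.6000
Iteration 2:
  x1 = (-9 - (2)·0.6000) / (6) = -1.7000
  x2 = (7 - (4)·-2.1667) / (5) = 3.1334
Iteration 3:
  x1 = (-9 - (2)·3.1334) / (6) = -2.5445
  x2 = (7 - (4)·-1.7000) / (5) = 2.7600
Residual b − A·x = (0.7470, 3.3780)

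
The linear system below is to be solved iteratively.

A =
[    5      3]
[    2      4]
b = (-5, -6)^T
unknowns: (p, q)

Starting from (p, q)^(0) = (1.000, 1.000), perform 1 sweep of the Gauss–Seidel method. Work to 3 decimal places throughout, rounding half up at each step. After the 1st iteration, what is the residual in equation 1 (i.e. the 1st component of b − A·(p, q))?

5.100

Iteration 1:
  p = (-5 - (3)·1.000) / (5) = -1.600
  q = (-6 - (2)·-1.600) / (4) = -0.700
Residual b − A·x = (5.100, 0.000)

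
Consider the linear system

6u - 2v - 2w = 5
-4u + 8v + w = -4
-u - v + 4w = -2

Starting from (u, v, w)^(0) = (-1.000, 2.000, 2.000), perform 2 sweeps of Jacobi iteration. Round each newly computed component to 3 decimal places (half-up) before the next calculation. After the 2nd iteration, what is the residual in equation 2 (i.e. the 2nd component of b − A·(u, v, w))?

-7.317

Iteration 1:
  u = (5 - (-2)·2.000 - (-2)·2.000) / (6) = 2.167
  v = (-4 - (-4)·-1.000 - (1)·2.000) / (8) = -1.250
  w = (-2 - (-1)·-1.000 - (-1)·2.000) / (4) = -0.250
Iteration 2:
  u = (5 - (-2)·-1.250 - (-2)·-0.250) / (6) = 0.333
  v = (-4 - (-4)·2.167 - (1)·-0.250) / (8) = 0.615
  w = (-2 - (-1)·2.167 - (-1)·-1.250) / (4) = -0.271
Residual b − A·x = (3.690, -7.317, 0.032)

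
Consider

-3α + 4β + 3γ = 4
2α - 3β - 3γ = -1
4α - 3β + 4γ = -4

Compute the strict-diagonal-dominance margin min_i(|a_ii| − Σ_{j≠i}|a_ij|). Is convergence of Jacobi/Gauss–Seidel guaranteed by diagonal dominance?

-4

row 1: |-3| − (4+3) = -4
row 2: |-3| − (2+3) = -2
row 3: |4| − (4+3) = -3
minimum over rows = -4 → not strictly diagonally dominant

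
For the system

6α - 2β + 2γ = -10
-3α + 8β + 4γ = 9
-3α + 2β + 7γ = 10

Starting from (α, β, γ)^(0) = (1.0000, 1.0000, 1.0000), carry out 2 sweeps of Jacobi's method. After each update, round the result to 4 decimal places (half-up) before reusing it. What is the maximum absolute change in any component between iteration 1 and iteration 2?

1.2857

Iteration 1:
  α = (-10 - (-2)·1.0000 - (2)·1.0000) / (6) = -1.6667
  β = (9 - (-3)·1.0000 - (4)·1.0000) / (8) = 1.0000
  γ = (10 - (-3)·1.0000 - (2)·1.0000) / (7) = 1.5714
Iteration 2:
  α = (-10 - (-2)·1.0000 - (2)·1.5714) / (6) = -1.8571
  β = (9 - (-3)·-1.6667 - (4)·1.5714) / (8) = -0.2857
  γ = (10 - (-3)·-1.6667 - (2)·1.0000) / (7) = 0.4286
Change: (-0.1904, -1.2857, -1.1428) → max |·| = 1.2857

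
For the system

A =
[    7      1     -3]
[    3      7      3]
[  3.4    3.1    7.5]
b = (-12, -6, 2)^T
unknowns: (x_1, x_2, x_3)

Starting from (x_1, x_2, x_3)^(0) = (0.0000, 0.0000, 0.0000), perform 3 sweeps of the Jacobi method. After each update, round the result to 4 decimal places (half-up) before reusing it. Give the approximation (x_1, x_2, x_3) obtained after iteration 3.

Iteration 1:
  x_1 = (-12 - (1)·0.0000 - (-3)·0.0000) / (7) = -1.7143
  x_2 = (-6 - (3)·0.0000 - (3)·0.0000) / (7) = -0.8571
  x_3 = (2 - (3.4)·0.0000 - (3.1)·0.0000) / (7.5) = 0.2667
Iteration 2:
  x_1 = (-12 - (1)·-0.8571 - (-3)·0.2667) / (7) = -1.4775
  x_2 = (-6 - (3)·-1.7143 - (3)·0.2667) / (7) = -0.2367
  x_3 = (2 - (3.4)·-1.7143 - (3.1)·-0.8571) / (7.5) = 1.3981
Iteration 3:
  x_1 = (-12 - (1)·-0.2367 - (-3)·1.3981) / (7) = -1.0813
  x_2 = (-6 - (3)·-1.4775 - (3)·1.3981) / (7) = -0.8231
  x_3 = (2 - (3.4)·-1.4775 - (3.1)·-0.2367) / (7.5) = 1.0343

(-1.0813, -0.8231, 1.0343)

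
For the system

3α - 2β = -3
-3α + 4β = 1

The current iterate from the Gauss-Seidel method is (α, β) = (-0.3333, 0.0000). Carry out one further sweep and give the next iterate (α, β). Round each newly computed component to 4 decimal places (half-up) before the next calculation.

(-1.0000, -0.5000)

One sweep:
  α = (-3 - (-2)·0.0000) / (3) = -1.0000
  β = (1 - (-3)·-1.0000) / (4) = -0.5000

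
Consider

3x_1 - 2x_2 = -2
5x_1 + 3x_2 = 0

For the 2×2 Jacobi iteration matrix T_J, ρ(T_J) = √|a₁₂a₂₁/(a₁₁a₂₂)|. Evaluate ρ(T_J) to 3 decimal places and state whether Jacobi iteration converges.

1.054

a₁₂a₂₁/(a₁₁a₂₂) = (-2)·(5) / ((3)·(3)) = -1.111111
ρ = √|-1.111111| = √1.111111 = 1.054
ρ > 1, so Jacobi diverges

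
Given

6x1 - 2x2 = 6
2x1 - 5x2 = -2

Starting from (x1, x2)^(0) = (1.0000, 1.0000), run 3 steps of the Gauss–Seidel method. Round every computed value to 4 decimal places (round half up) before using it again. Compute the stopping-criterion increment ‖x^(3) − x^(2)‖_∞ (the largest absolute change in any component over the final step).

0.0030

Iteration 1:
  x1 = (6 - (-2)·1.0000) / (6) = 1.3333
  x2 = (-2 - (2)·1.3333) / (-5) = 0.9333
Iteration 2:
  x1 = (6 - (-2)·0.9333) / (6) = 1.3111
  x2 = (-2 - (2)·1.3111) / (-5) = 0.9244
Iteration 3:
  x1 = (6 - (-2)·0.9244) / (6) = 1.3081
  x2 = (-2 - (2)·1.3081) / (-5) = 0.9232
Change: (-0.0030, -0.0012) → max |·| = 0.0030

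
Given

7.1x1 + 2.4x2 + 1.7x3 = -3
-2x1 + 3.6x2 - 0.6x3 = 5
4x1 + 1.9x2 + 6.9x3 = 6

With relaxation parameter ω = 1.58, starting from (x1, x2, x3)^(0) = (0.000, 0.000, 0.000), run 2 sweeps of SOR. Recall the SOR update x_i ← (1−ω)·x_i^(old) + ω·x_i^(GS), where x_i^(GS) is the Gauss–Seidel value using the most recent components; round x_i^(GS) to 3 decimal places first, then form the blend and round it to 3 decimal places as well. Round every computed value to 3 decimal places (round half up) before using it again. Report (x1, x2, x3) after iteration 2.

Iteration 1:
  x1: GS value = (-3 - (2.4)·0.000 - (1.7)·0.000) / (7.1) = -0.423;  x1 ← (1−ω)·0.000 + ω·-0.423 = -0.668
  x2: GS value = (5 - (-2)·-0.668 - (-0.6)·0.000) / (3.6) = 1.018;  x2 ← (1−ω)·0.000 + ω·1.018 = 1.608
  x3: GS value = (6 - (4)·-0.668 - (1.9)·1.608) / (6.9) = 0.814;  x3 ← (1−ω)·0.000 + ω·0.814 = 1.286
Iteration 2:
  x1: GS value = (-3 - (2.4)·1.608 - (1.7)·1.286) / (7.1) = -1.274;  x1 ← (1−ω)·-0.668 + ω·-1.274 = -1.625
  x2: GS value = (5 - (-2)·-1.625 - (-0.6)·1.286) / (3.6) = 0.700;  x2 ← (1−ω)·1.608 + ω·0.700 = 0.173
  x3: GS value = (6 - (4)·-1.625 - (1.9)·0.173) / (6.9) = 1.764;  x3 ← (1−ω)·1.286 + ω·1.764 = 2.041

(-1.625, 0.173, 2.041)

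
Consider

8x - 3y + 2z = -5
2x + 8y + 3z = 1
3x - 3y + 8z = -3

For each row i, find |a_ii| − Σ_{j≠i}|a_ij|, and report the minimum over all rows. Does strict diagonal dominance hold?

row 1: |8| − (3+2) = 3
row 2: |8| − (2+3) = 3
row 3: |8| − (3+3) = 2
minimum over rows = 2 → strictly diagonally dominant (convergence guaranteed)

2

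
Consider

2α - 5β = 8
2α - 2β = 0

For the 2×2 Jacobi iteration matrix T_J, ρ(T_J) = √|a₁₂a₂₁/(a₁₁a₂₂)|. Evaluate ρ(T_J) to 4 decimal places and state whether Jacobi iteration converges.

1.5811

a₁₂a₂₁/(a₁₁a₂₂) = (-5)·(2) / ((2)·(-2)) = 2.500000
ρ = √|2.500000| = √2.500000 = 1.5811
ρ > 1, so Jacobi diverges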